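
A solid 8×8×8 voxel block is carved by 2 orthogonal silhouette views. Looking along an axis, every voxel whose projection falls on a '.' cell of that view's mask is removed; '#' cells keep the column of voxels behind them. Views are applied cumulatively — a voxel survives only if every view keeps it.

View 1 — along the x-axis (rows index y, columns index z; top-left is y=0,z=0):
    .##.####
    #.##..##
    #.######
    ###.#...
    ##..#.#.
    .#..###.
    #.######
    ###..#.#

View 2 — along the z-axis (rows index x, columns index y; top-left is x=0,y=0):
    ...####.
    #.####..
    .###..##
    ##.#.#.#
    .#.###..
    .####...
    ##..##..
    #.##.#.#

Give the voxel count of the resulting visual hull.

voxel count = 178

start: 8×8×8 = 512 voxels
[1] x-view keeps 42 columns → grid now 336
[2] z-view keeps 36 columns → grid now 178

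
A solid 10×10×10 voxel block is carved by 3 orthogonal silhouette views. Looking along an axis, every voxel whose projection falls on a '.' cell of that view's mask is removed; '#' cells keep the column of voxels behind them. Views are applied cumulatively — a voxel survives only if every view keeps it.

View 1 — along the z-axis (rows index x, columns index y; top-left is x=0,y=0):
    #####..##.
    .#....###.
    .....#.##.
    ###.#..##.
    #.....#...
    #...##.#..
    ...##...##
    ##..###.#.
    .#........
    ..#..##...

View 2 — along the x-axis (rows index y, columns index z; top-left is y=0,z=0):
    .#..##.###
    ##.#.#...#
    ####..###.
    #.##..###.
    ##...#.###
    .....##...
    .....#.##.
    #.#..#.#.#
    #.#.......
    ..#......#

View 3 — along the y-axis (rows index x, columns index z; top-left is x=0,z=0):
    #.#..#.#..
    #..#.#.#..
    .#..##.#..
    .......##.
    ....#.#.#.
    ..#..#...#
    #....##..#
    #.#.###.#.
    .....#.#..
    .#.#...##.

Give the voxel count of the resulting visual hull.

|visual hull| = 77

start: 10×10×10 = 1000 voxels
step 1: project along z, AND mask (40/100) → |grid| = 400
step 2: project along x, AND mask (44/100) → |grid| = 177
step 3: project along y, AND mask (36/100) → |grid| = 77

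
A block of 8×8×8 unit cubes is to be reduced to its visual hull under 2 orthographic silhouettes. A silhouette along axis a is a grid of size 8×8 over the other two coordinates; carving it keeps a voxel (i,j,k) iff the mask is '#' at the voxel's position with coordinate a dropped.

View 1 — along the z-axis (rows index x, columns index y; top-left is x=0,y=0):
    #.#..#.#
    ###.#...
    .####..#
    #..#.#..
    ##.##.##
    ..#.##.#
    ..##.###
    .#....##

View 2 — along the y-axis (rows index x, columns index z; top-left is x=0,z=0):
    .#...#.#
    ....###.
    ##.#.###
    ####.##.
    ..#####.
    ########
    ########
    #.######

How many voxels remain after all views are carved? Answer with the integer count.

remaining voxels: 195

before carving: 512 voxels (8×8×8)
after view 1 [z-axis, 34 of 64 cells solid] → remaining = 272
after view 2 [y-axis, 46 of 64 cells solid] → remaining = 195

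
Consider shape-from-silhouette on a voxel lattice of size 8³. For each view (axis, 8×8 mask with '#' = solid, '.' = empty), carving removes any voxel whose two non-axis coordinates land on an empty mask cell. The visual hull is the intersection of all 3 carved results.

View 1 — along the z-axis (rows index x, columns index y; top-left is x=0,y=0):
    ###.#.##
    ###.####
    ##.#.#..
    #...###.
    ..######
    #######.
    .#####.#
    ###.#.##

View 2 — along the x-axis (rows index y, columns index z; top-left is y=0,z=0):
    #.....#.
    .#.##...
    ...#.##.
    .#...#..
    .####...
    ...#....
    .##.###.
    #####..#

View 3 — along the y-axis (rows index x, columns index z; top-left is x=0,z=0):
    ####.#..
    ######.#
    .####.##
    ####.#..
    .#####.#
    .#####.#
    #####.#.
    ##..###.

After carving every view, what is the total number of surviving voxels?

full grid |V| = 512
  1. axis=2 (XY plane), |mask|=46  ⇒  voxels=368
  2. axis=0 (YZ plane), |mask|=26  ⇒  voxels=150
  3. axis=1 (XZ plane), |mask|=46  ⇒  voxels=115

voxel count = 115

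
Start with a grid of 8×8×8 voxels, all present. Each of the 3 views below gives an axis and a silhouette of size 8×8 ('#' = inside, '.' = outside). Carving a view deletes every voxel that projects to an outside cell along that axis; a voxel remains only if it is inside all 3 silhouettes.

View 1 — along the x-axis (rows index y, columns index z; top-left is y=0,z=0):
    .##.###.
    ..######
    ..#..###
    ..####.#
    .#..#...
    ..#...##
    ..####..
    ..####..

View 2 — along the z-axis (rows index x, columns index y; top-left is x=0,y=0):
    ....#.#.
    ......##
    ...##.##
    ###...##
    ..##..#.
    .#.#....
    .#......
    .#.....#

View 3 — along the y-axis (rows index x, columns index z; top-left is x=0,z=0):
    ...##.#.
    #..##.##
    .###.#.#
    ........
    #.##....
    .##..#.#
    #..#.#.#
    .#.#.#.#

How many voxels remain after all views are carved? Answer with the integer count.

|visual hull| = 37

start: 8×8×8 = 512 voxels
[1] x-view keeps 33 columns → grid now 264
[2] z-view keeps 21 columns → grid now 92
[3] y-view keeps 28 columns → grid now 37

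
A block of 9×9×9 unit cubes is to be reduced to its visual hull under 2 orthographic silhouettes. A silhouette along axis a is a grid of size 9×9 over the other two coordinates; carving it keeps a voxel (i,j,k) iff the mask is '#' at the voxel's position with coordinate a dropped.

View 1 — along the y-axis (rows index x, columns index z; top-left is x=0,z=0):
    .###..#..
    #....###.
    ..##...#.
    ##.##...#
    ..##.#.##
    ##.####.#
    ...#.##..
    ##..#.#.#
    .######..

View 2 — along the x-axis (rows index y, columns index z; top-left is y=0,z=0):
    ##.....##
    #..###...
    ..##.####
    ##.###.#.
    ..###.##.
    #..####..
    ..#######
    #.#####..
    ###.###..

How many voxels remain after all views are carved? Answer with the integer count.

full grid |V| = 729
after view 1 [y-axis, 42 of 81 cells solid] → remaining = 378
after view 2 [x-axis, 49 of 81 cells solid] → remaining = 234

remaining voxels: 234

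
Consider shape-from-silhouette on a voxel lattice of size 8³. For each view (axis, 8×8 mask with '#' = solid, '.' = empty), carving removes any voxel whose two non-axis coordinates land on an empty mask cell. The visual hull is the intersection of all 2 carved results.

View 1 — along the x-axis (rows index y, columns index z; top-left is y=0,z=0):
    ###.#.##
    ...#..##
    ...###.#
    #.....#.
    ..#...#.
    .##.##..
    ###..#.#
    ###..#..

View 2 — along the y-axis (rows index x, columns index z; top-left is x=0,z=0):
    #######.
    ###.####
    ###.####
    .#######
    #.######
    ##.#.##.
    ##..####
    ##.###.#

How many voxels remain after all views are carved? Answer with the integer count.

voxel count = 196

initial block: 8^3 = 512
V1 x: intersect with YZ mask (30 set) -- 240 left
V2 y: intersect with XZ mask (52 set) -- 196 left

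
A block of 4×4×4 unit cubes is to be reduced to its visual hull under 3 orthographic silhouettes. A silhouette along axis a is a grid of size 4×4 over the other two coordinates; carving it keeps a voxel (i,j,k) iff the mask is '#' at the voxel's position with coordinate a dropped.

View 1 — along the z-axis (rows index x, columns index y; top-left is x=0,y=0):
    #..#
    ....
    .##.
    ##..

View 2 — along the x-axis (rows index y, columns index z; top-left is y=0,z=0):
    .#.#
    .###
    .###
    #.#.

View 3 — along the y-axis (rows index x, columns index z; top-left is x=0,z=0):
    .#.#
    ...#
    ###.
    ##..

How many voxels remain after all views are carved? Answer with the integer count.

remaining voxels: 8

before carving: 64 voxels (4×4×4)
  1. axis=2 (XY plane), |mask|=6  ⇒  voxels=24
  2. axis=0 (YZ plane), |mask|=10  ⇒  voxels=15
  3. axis=1 (XZ plane), |mask|=8  ⇒  voxels=8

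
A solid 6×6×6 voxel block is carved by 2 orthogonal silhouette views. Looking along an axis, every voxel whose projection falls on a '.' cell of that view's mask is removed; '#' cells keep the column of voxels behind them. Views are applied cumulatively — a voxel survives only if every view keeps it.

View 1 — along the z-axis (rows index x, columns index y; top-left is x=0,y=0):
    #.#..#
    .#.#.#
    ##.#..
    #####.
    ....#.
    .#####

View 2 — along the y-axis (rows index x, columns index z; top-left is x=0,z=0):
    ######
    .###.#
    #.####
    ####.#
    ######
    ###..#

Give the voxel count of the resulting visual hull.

initial block: 6^3 = 216
after view 1 [z-axis, 20 of 36 cells solid] → remaining = 120
after view 2 [y-axis, 30 of 36 cells solid] → remaining = 96

|visual hull| = 96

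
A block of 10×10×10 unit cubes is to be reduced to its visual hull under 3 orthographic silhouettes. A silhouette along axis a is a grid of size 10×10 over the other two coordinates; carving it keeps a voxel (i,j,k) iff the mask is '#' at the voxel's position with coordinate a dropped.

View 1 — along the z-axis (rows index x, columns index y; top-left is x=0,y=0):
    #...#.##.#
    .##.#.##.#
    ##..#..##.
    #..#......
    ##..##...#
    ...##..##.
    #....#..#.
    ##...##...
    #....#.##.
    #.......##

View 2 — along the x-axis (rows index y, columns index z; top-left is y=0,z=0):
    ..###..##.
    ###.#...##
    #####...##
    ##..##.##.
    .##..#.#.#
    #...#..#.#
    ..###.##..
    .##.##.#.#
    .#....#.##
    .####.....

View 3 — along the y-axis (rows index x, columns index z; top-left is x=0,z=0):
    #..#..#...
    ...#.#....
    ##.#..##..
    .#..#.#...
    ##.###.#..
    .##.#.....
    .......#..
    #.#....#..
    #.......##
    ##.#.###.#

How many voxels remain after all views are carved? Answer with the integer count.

start: 10×10×10 = 1000 voxels
[1] z-view keeps 41 columns → grid now 410
[2] x-view keeps 52 columns → grid now 205
[3] y-view keeps 36 columns → grid now 68

voxel count = 68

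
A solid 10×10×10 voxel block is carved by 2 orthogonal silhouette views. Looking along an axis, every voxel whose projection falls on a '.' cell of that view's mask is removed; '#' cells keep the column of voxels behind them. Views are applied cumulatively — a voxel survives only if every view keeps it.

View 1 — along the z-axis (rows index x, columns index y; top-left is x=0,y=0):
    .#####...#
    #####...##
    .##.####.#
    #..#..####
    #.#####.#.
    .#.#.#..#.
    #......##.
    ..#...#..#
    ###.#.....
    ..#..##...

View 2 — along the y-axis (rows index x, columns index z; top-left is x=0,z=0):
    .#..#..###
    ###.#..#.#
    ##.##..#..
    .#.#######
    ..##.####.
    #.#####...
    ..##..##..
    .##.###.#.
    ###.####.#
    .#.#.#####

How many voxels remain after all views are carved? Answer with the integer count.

remaining voxels: 304

full grid |V| = 1000
carve view 1 (along z, XY-mask fill 50/100): 500 voxels remain
carve view 2 (along y, XZ-mask fill 61/100): 304 voxels remain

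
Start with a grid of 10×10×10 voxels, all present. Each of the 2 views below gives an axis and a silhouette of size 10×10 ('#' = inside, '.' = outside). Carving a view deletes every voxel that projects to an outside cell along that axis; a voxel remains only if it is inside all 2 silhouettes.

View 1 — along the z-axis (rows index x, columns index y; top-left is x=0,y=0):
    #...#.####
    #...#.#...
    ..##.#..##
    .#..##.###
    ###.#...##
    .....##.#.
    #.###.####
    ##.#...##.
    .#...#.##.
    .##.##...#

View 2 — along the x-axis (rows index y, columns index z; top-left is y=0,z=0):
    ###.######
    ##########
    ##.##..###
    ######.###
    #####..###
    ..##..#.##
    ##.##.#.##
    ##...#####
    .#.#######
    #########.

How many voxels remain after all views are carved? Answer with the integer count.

start: 10×10×10 = 1000 voxels
[1] z-view keeps 51 columns → grid now 510
[2] x-view keeps 79 columns → grid now 404

voxel count = 404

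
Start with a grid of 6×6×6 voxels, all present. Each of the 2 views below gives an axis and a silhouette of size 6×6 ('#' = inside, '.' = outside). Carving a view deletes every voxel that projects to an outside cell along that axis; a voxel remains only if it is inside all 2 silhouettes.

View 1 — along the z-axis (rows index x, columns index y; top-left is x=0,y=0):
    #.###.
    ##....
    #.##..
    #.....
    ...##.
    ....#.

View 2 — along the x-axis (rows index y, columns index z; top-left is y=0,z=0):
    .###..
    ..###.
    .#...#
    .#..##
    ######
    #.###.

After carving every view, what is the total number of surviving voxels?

initial block: 6^3 = 216
after view 1 [z-axis, 13 of 36 cells solid] → remaining = 78
after view 2 [x-axis, 21 of 36 cells solid] → remaining = 46

|visual hull| = 46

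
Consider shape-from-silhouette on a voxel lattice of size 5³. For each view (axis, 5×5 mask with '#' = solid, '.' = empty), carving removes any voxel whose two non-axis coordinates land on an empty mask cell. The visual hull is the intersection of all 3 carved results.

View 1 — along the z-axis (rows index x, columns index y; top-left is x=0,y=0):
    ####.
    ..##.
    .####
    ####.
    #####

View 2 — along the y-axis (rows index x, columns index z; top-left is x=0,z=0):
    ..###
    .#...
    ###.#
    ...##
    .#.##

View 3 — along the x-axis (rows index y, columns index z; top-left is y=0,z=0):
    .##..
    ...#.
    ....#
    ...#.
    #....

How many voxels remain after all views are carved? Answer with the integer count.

|visual hull| = 13

full grid |V| = 125
  1. axis=2 (XY plane), |mask|=19  ⇒  voxels=95
  2. axis=1 (XZ plane), |mask|=13  ⇒  voxels=53
  3. axis=0 (YZ plane), |mask|=6  ⇒  voxels=13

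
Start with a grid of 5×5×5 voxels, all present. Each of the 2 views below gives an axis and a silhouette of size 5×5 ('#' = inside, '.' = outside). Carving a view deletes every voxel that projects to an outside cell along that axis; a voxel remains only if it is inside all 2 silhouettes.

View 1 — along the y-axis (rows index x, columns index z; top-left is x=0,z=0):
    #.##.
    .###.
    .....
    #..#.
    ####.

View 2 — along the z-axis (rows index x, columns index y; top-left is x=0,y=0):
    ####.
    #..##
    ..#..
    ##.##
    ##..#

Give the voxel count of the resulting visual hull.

41 voxels

initial block: 5^3 = 125
carve view 1 (along y, XZ-mask fill 12/25): 60 voxels remain
carve view 2 (along z, XY-mask fill 15/25): 41 voxels remain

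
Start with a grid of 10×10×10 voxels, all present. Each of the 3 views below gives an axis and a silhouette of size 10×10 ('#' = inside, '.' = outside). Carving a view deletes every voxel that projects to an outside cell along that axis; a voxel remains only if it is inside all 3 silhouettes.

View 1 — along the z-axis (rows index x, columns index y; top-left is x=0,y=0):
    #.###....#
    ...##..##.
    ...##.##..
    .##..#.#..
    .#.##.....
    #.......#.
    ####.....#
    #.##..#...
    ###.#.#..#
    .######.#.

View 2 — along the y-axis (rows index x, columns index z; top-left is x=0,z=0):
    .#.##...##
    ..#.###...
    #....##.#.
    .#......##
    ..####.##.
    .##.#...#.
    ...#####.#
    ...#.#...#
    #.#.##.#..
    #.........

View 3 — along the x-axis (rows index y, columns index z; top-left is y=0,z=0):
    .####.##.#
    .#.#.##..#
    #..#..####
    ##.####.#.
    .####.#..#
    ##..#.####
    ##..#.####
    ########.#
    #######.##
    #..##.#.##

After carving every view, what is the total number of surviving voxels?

115 voxels

start: 10×10×10 = 1000 voxels
V1 z: intersect with XY mask (44 set) -- 440 left
V2 y: intersect with XZ mask (41 set) -- 174 left
V3 x: intersect with YZ mask (69 set) -- 115 left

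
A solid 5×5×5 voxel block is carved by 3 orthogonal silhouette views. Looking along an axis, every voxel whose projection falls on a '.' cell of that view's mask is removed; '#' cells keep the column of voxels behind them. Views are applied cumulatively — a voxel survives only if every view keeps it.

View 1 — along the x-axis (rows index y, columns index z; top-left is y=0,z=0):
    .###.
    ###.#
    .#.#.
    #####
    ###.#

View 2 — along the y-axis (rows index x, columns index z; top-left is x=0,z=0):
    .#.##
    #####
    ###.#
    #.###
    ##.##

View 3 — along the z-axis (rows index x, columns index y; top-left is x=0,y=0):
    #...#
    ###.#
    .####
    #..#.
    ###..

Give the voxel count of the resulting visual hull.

remaining voxels: 43

initial block: 5^3 = 125
  1. axis=0 (YZ plane), |mask|=18  ⇒  voxels=90
  2. axis=1 (XZ plane), |mask|=20  ⇒  voxels=71
  3. axis=2 (XY plane), |mask|=15  ⇒  voxels=43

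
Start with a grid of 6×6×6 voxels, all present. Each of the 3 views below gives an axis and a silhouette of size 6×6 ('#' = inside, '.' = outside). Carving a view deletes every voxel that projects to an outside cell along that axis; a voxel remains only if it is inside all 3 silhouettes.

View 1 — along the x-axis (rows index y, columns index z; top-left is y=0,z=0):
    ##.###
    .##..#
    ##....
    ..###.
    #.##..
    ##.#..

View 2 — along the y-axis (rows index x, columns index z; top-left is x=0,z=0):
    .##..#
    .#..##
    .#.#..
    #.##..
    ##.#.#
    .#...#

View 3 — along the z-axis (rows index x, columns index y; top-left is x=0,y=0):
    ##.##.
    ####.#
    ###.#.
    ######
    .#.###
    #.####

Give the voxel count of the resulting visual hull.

remaining voxels: 43

initial block: 6^3 = 216
  1. axis=0 (YZ plane), |mask|=19  ⇒  voxels=114
  2. axis=1 (XZ plane), |mask|=17  ⇒  voxels=56
  3. axis=2 (XY plane), |mask|=28  ⇒  voxels=43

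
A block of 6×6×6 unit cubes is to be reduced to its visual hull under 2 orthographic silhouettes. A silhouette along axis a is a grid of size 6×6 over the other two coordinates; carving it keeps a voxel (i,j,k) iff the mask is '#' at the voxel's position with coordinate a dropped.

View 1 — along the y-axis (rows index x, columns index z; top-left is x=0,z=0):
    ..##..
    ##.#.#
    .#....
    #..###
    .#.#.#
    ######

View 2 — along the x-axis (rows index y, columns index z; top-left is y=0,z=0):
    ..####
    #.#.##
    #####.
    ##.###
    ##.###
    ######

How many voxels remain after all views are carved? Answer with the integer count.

96 voxels

before carving: 216 voxels (6×6×6)
  1. axis=1 (XZ plane), |mask|=20  ⇒  voxels=120
  2. axis=0 (YZ plane), |mask|=29  ⇒  voxels=96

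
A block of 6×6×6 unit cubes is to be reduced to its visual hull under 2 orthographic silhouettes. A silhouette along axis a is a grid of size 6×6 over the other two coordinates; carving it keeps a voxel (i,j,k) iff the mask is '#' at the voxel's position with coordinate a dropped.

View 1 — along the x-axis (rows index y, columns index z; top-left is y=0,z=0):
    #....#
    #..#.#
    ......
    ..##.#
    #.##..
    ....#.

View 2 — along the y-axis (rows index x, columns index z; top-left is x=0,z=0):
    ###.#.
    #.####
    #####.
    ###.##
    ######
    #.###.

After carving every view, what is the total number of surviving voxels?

start: 6×6×6 = 216 voxels
after view 1 [x-axis, 12 of 36 cells solid] → remaining = 72
after view 2 [y-axis, 29 of 36 cells solid] → remaining = 57

57 voxels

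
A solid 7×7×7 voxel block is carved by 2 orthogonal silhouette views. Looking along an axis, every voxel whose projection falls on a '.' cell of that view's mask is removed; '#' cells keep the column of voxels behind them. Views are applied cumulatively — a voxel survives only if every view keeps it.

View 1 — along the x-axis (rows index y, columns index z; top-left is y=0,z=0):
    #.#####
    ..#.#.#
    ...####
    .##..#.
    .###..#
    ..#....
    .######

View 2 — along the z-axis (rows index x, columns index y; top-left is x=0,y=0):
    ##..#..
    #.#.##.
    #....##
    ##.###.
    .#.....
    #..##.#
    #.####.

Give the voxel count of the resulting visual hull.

|visual hull| = 98

before carving: 343 voxels (7×7×7)
carve view 1 (along x, YZ-mask fill 27/49): 189 voxels remain
carve view 2 (along z, XY-mask fill 25/49): 98 voxels remain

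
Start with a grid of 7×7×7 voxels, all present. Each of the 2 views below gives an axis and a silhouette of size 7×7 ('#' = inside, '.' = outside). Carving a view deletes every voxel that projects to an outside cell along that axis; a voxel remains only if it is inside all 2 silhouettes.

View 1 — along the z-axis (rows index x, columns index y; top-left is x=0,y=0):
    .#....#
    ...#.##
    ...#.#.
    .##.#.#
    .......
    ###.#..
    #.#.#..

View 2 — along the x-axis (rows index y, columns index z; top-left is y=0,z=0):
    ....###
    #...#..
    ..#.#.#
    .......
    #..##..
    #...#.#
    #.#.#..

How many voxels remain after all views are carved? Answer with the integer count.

full grid |V| = 343
[1] z-view keeps 18 columns → grid now 126
[2] x-view keeps 17 columns → grid now 45

voxel count = 45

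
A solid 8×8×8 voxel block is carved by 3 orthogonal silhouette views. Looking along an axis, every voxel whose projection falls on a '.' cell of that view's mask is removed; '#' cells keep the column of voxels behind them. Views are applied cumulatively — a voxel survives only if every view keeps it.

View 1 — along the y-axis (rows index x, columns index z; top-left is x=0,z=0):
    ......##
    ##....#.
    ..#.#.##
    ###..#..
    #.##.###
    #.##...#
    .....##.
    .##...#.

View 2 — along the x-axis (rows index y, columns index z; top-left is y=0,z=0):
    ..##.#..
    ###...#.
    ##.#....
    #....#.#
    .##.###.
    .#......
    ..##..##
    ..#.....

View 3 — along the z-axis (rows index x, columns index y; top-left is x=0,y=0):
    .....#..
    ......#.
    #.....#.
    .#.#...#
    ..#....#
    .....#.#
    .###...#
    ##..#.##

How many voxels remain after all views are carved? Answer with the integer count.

initial block: 8^3 = 512
carve view 1 (along y, XZ-mask fill 28/64): 224 voxels remain
carve view 2 (along x, YZ-mask fill 24/64): 91 voxels remain
carve view 3 (along z, XY-mask fill 20/64): 27 voxels remain

27 voxels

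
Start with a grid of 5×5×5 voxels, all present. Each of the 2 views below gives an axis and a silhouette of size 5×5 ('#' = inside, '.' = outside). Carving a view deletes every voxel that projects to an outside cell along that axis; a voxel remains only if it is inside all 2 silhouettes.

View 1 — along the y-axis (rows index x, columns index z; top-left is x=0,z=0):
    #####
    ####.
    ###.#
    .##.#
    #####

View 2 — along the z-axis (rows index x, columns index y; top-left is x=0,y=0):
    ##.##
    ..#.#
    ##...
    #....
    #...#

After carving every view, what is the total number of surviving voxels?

remaining voxels: 49

initial block: 5^3 = 125
step 1: project along y, AND mask (21/25) → |grid| = 105
step 2: project along z, AND mask (11/25) → |grid| = 49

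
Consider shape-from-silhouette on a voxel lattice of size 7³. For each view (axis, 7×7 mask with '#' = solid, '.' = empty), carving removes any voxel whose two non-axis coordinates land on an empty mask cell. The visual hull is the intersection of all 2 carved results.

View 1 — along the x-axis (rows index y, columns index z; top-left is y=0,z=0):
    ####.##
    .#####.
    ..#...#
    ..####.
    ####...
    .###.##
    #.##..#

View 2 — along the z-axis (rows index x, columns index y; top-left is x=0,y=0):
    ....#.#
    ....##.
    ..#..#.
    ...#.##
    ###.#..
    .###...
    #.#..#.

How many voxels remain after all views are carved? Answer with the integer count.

initial block: 7^3 = 343
step 1: project along x, AND mask (30/49) → |grid| = 210
step 2: project along z, AND mask (19/49) → |grid| = 78

|visual hull| = 78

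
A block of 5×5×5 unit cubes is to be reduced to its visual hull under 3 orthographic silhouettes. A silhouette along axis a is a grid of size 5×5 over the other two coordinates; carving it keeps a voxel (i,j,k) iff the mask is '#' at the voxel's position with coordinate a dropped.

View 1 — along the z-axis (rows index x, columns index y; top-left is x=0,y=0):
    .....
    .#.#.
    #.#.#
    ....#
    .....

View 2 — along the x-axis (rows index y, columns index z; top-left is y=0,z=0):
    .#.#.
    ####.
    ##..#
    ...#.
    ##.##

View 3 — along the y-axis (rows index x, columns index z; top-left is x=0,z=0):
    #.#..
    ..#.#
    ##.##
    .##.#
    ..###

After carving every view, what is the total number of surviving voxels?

remaining voxels: 12

before carving: 125 voxels (5×5×5)
after view 1 [z-axis, 6 of 25 cells solid] → remaining = 30
after view 2 [x-axis, 14 of 25 cells solid] → remaining = 18
after view 3 [y-axis, 14 of 25 cells solid] → remaining = 12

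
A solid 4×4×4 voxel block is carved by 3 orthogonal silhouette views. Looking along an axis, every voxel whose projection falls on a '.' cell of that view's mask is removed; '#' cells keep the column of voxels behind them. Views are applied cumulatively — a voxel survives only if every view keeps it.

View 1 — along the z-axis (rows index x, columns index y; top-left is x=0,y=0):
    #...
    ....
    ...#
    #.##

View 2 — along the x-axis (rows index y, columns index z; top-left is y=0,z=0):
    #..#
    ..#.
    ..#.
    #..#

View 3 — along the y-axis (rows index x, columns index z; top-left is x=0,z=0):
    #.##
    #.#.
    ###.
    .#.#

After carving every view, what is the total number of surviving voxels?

start: 4×4×4 = 64 voxels
V1 z: intersect with XY mask (5 set) -- 20 left
V2 x: intersect with YZ mask (6 set) -- 9 left
V3 y: intersect with XZ mask (10 set) -- 5 left

|visual hull| = 5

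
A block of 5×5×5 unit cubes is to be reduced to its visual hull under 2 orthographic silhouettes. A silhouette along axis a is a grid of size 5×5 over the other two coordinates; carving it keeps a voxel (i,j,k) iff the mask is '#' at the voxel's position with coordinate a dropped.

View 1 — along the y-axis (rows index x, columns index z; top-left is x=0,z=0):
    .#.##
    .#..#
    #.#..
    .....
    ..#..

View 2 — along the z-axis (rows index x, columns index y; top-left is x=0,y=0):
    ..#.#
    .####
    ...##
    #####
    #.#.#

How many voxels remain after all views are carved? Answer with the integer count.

before carving: 125 voxels (5×5×5)
carve view 1 (along y, XZ-mask fill 8/25): 40 voxels remain
carve view 2 (along z, XY-mask fill 16/25): 21 voxels remain

|visual hull| = 21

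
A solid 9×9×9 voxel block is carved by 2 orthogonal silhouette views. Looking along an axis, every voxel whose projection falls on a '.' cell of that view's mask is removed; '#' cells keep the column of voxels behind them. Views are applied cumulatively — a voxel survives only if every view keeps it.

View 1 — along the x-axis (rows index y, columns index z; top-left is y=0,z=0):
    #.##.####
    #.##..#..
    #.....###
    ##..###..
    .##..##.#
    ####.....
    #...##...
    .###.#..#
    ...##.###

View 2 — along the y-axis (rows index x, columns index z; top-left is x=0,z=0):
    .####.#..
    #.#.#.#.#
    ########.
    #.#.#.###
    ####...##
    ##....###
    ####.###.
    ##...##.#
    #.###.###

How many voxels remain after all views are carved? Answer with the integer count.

|visual hull| = 258

start: 9×9×9 = 729 voxels
[1] x-view keeps 42 columns → grid now 378
[2] y-view keeps 54 columns → grid now 258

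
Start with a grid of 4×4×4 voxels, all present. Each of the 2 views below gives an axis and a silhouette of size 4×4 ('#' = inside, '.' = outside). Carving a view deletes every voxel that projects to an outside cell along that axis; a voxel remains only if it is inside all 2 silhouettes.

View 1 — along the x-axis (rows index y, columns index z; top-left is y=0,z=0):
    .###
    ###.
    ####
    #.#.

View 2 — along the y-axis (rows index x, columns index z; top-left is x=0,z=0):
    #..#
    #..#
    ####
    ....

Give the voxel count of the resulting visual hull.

full grid |V| = 64
  1. axis=0 (YZ plane), |mask|=12  ⇒  voxels=48
  2. axis=1 (XZ plane), |mask|=8  ⇒  voxels=22

remaining voxels: 22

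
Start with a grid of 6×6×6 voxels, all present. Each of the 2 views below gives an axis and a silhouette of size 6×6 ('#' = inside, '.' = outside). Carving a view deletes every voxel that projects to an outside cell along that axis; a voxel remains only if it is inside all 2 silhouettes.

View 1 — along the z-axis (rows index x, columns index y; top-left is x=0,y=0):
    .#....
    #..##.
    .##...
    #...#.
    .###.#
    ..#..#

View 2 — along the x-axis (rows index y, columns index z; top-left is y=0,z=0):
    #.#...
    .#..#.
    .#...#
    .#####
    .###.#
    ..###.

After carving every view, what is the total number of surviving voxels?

before carving: 216 voxels (6×6×6)
step 1: project along z, AND mask (14/36) → |grid| = 84
step 2: project along x, AND mask (18/36) → |grid| = 40

|visual hull| = 40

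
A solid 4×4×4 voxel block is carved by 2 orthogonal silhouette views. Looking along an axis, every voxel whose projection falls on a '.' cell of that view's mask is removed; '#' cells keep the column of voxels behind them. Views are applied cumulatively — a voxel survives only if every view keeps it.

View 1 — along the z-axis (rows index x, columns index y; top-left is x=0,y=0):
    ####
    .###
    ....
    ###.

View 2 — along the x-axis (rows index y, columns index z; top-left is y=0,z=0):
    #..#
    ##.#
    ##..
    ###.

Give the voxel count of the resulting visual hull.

before carving: 64 voxels (4×4×4)
carve view 1 (along z, XY-mask fill 10/16): 40 voxels remain
carve view 2 (along x, YZ-mask fill 10/16): 25 voxels remain

remaining voxels: 25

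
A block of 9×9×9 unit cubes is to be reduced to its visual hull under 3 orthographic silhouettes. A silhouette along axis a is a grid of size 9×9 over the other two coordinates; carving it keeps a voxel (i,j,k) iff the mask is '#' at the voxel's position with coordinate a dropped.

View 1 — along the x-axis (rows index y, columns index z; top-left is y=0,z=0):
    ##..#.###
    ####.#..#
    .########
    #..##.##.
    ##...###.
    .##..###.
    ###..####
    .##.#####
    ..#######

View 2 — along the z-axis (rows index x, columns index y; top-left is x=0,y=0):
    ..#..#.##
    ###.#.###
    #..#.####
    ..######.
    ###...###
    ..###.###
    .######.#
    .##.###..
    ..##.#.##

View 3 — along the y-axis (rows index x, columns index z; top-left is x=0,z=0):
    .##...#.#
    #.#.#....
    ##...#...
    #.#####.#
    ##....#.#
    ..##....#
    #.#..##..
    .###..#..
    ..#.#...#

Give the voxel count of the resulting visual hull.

remaining voxels: 141

full grid |V| = 729
  1. axis=0 (YZ plane), |mask|=56  ⇒  voxels=504
  2. axis=2 (XY plane), |mask|=52  ⇒  voxels=333
  3. axis=1 (XZ plane), |mask|=35  ⇒  voxels=141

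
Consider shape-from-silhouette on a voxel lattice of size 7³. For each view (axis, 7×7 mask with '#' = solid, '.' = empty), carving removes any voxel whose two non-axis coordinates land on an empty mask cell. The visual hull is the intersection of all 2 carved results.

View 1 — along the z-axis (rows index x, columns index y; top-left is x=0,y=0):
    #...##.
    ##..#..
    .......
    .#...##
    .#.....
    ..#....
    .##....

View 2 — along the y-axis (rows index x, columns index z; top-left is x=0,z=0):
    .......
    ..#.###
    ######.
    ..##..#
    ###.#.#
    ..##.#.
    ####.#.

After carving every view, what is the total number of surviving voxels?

remaining voxels: 39

initial block: 7^3 = 343
  1. axis=2 (XY plane), |mask|=13  ⇒  voxels=91
  2. axis=1 (XZ plane), |mask|=26  ⇒  voxels=39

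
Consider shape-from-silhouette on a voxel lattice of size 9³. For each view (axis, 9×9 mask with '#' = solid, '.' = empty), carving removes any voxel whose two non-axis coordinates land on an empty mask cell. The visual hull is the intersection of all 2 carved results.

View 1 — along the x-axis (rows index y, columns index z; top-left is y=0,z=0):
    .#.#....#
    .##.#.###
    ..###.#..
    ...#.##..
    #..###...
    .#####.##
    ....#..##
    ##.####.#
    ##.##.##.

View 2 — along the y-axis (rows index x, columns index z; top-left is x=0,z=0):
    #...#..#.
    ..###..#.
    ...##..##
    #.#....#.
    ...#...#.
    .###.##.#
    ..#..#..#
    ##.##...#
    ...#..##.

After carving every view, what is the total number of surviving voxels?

163 voxels

before carving: 729 voxels (9×9×9)
after view 1 [x-axis, 43 of 81 cells solid] → remaining = 387
after view 2 [y-axis, 33 of 81 cells solid] → remaining = 163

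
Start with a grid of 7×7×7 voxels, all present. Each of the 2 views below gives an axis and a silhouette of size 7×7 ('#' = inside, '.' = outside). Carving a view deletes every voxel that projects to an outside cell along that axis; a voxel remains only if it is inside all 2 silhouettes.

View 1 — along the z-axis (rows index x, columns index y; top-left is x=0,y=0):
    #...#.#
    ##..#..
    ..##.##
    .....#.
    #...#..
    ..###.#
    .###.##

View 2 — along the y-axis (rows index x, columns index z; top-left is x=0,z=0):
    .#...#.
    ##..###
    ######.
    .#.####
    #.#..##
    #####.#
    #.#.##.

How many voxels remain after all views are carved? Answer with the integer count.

initial block: 7^3 = 343
  1. axis=2 (XY plane), |mask|=22  ⇒  voxels=154
  2. axis=1 (XZ plane), |mask|=32  ⇒  voxels=102

remaining voxels: 102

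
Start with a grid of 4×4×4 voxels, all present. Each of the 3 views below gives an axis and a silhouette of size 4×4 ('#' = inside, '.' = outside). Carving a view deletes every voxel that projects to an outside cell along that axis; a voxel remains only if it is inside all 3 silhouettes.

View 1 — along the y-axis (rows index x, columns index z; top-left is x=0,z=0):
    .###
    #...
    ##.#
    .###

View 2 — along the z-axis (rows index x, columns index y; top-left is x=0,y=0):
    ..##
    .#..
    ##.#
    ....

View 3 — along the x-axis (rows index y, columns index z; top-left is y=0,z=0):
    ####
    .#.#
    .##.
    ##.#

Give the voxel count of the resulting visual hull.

initial block: 4^3 = 64
V1 y: intersect with XZ mask (10 set) -- 40 left
V2 z: intersect with XY mask (6 set) -- 16 left
V3 x: intersect with YZ mask (11 set) -- 12 left

voxel count = 12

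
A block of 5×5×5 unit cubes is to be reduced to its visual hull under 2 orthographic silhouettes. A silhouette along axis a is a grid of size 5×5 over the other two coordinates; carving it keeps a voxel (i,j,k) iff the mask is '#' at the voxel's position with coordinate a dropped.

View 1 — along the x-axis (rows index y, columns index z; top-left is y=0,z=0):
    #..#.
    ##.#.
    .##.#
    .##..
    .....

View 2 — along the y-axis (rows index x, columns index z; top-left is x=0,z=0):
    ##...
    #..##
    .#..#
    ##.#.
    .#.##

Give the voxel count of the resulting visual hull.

start: 5×5×5 = 125 voxels
[1] x-view keeps 10 columns → grid now 50
[2] y-view keeps 13 columns → grid now 27

voxel count = 27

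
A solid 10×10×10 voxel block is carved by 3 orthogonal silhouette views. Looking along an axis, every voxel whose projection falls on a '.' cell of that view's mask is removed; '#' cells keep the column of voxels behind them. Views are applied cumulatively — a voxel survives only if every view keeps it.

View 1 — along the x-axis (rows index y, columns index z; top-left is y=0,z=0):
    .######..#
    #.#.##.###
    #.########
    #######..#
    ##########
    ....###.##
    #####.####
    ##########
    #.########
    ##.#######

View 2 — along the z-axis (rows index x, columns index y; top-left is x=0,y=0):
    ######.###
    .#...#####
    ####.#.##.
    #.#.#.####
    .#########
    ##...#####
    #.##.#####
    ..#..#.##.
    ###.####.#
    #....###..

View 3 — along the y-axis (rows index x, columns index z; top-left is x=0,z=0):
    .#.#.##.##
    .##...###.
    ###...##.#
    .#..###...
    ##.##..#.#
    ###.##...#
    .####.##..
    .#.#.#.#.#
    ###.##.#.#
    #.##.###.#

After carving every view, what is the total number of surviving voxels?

start: 10×10×10 = 1000 voxels
  1. axis=0 (YZ plane), |mask|=83  ⇒  voxels=830
  2. axis=2 (XY plane), |mask|=69  ⇒  voxels=569
  3. axis=1 (XZ plane), |mask|=58  ⇒  voxels=324

voxel count = 324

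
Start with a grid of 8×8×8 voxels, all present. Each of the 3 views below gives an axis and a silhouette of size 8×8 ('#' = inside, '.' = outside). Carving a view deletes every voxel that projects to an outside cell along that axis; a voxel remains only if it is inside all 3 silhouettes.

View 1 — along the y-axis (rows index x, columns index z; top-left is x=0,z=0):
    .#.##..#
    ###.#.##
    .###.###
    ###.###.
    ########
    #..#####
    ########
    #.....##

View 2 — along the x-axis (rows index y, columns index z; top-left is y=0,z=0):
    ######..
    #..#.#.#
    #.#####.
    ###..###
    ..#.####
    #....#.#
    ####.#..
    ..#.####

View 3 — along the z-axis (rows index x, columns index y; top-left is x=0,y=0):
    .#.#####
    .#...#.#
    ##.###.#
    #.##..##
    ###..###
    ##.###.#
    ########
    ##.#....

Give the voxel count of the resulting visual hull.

162 voxels

initial block: 8^3 = 512
step 1: project along y, AND mask (47/64) → |grid| = 376
step 2: project along x, AND mask (40/64) → |grid| = 231
step 3: project along z, AND mask (43/64) → |grid| = 162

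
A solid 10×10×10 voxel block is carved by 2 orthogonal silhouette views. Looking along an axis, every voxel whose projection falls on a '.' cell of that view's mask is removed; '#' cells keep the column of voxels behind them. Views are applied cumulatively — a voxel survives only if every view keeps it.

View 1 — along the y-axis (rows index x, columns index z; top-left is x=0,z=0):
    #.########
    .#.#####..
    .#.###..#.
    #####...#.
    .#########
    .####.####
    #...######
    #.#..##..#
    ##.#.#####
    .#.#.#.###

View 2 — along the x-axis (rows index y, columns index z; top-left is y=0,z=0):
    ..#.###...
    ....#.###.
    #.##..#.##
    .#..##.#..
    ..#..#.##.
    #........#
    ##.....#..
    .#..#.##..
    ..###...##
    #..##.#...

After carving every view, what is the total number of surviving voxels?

initial block: 10^3 = 1000
  1. axis=1 (XZ plane), |mask|=69  ⇒  voxels=690
  2. axis=0 (YZ plane), |mask|=40  ⇒  voxels=274

274 voxels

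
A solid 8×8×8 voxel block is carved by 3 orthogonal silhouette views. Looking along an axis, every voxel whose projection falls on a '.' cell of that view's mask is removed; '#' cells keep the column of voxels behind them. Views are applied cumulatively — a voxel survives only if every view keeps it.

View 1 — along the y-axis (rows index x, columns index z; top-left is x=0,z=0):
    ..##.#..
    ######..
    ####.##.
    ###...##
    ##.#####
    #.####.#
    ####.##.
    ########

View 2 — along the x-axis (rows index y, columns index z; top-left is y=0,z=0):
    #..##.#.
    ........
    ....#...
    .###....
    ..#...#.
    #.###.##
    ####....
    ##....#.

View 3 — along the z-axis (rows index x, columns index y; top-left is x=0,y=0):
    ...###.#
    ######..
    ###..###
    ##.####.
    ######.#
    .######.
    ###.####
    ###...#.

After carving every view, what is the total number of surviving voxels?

voxel count = 97

full grid |V| = 512
after view 1 [y-axis, 47 of 64 cells solid] → remaining = 376
after view 2 [x-axis, 23 of 64 cells solid] → remaining = 138
after view 3 [z-axis, 46 of 64 cells solid] → remaining = 97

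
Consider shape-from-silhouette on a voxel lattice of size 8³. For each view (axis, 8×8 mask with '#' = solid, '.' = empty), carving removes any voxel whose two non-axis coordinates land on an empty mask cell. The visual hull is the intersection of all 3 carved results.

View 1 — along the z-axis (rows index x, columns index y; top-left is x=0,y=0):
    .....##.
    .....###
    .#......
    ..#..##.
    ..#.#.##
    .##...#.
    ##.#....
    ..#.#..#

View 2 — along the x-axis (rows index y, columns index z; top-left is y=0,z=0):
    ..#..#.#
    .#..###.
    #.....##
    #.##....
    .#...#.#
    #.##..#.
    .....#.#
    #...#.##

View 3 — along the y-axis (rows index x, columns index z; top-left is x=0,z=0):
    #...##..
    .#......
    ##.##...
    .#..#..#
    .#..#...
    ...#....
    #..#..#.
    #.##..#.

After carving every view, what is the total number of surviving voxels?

before carving: 512 voxels (8×8×8)
after view 1 [z-axis, 22 of 64 cells solid] → remaining = 176
after view 2 [x-axis, 26 of 64 cells solid] → remaining = 70
after view 3 [y-axis, 21 of 64 cells solid] → remaining = 15

|visual hull| = 15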